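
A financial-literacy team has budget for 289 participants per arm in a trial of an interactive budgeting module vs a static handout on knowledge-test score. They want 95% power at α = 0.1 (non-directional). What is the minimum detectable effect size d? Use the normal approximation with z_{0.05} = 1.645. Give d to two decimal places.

For two independent groups of n = 289 each: d_min = (z_{α/2} + z_β)·√(2/n).
z-sum = 1.645 + 1.645 = 3.290.
d_min = 3.290 × √(2/289) = 3.290 × 0.0832 = 0.274.

d_min ≈ 0.27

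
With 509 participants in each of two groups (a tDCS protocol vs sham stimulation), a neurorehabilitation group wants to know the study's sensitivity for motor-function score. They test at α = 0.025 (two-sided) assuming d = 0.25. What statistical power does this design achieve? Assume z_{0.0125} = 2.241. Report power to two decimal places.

For two equal groups, power = Φ(d·√(n/2) − z_{α/2}).
d·√(n/2) = 0.25 × √(509/2) = 0.25 × 15.953 = 3.988.
z_β = 3.988 − 2.241 = 1.747.
Power = Φ(1.747) = 0.960.

power ≈ 0.96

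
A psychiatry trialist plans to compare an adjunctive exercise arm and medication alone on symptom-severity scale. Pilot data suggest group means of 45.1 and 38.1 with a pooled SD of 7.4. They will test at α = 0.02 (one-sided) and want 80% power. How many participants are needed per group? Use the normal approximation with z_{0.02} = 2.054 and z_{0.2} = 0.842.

Cohen's d = |M₁ − M₂| / SD_pooled = |45.1 − 38.1| / 7.4 = 7.0 / 7.4 = 0.946.
For two independent groups with equal n: n = 2·((z_{α} + z_β) / d)².
z_{α} + z_β = 2.054 + 0.842 = 2.896.
n = 2 × (2.896 / 0.946)² = 2 × 3.061² = 2 × 9.37 = 18.7.
Round up to the next whole participant.

n = 19 per group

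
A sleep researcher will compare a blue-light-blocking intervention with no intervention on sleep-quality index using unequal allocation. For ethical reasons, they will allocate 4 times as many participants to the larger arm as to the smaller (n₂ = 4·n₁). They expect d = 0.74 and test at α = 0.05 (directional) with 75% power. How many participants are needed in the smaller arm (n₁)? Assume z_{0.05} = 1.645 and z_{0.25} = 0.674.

n₁ = 13

With allocation ratio k = n₂/n₁ = 4, Var(x̄₁−x̄₂) = σ²(1/n₁ + 1/(k·n₁)) = σ²·(k+1)/(k·n₁).
So n₁ = (1 + 1/k)·((z_{α} + z_β)/d)² = 1.250 × (2.319/0.74)².
n₁ = 1.250 × 9.82 = 12.3.
Round up: n₁ = 13, giving n₂ = 4 × 13 = 52.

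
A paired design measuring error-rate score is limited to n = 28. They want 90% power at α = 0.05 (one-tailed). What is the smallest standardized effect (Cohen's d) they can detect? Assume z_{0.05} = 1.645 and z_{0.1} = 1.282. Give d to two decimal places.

For a single sample (or paired design) of n = 28: d_min = (z_{α} + z_β)/√n.
z-sum = 1.645 + 1.282 = 2.927.
d_min = 2.927 / √28 = 2.927 / 5.292 = 0.553.

d_min ≈ 0.55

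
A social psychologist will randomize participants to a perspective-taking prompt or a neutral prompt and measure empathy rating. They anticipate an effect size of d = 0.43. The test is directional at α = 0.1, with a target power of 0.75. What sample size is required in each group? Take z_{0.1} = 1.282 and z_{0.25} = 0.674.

For two independent groups with equal n: n = 2·((z_{α} + z_β) / d)².
z_{α} + z_β = 1.282 + 0.674 = 1.956.
n = 2 × (1.956 / 0.43)² = 2 × 4.549² = 2 × 20.69 = 41.4.
Round up to the next whole participant.

n = 42 per group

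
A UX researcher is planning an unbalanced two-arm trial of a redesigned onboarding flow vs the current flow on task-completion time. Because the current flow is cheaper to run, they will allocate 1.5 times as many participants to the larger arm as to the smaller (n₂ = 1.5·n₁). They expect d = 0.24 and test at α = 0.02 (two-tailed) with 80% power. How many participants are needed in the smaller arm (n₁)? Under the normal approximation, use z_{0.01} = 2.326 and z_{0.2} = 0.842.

n₁ = 291

With allocation ratio k = n₂/n₁ = 1.5, Var(x̄₁−x̄₂) = σ²(1/n₁ + 1/(k·n₁)) = σ²·(k+1)/(k·n₁).
So n₁ = (1 + 1/k)·((z_{α/2} + z_β)/d)² = 1.667 × (3.168/0.24)².
n₁ = 1.667 × 174.24 = 290.4.
Round up: n₁ = 291, giving n₂ = ⌈1.5 × 291⌉ = ⌈436.5⌉ = 437.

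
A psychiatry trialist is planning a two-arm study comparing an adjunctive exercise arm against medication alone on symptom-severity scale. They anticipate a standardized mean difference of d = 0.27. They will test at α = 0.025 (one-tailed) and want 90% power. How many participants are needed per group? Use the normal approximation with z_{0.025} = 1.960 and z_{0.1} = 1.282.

n = 289 per group

For two independent groups with equal n: n = 2·((z_{α} + z_β) / d)².
z_{α} + z_β = 1.960 + 1.282 = 3.242.
n = 2 × (3.242 / 0.27)² = 2 × 12.007² = 2 × 144.18 = 288.4.
Round up to the next whole participant.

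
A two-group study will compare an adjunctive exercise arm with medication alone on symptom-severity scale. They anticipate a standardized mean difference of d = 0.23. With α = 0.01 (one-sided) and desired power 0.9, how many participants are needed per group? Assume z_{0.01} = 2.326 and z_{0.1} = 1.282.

For two independent groups with equal n: n = 2·((z_{α} + z_β) / d)².
z_{α} + z_β = 2.326 + 1.282 = 3.608.
n = 2 × (3.608 / 0.23)² = 2 × 15.687² = 2 × 246.08 = 492.2.
Round up to the next whole participant.

n = 493 per group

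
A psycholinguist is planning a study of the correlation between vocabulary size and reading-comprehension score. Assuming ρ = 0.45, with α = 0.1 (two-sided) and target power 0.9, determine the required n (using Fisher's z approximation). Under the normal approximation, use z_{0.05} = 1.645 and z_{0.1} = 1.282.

Fisher's z: C = ½·ln((1+r)/(1−r)) = ½·ln(2.6364) = 0.4847.
n = ((z_{α/2} + z_β)/C)² + 3.
(1.645 + 1.282) / 0.4847 = 2.927 / 0.4847 = 6.039.
n = 6.039² + 3 = 36.47 + 3 = 39.5.
Round up.

n = 40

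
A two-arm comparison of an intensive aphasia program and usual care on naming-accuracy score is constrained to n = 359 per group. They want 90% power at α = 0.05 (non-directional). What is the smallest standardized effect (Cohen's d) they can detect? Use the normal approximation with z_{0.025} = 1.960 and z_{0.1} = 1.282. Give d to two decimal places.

For two independent groups of n = 359 each: d_min = (z_{α/2} + z_β)·√(2/n).
z-sum = 1.960 + 1.282 = 3.242.
d_min = 3.242 × √(2/359) = 3.242 × 0.0746 = 0.242.

d_min ≈ 0.24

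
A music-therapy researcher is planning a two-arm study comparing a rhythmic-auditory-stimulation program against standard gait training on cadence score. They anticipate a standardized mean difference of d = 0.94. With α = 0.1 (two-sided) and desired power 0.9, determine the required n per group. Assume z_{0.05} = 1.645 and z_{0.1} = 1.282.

For two independent groups with equal n: n = 2·((z_{α/2} + z_β) / d)².
z_{α/2} + z_β = 1.645 + 1.282 = 2.927.
n = 2 × (2.927 / 0.94)² = 2 × 3.114² = 2 × 9.70 = 19.4.
Round up to the next whole participant.

n = 20 per group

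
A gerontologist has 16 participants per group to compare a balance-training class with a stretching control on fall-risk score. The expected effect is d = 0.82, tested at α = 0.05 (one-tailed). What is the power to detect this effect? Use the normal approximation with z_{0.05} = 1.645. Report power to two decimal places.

power ≈ 0.75

For two equal groups, power = Φ(d·√(n/2) − z_{α}).
d·√(n/2) = 0.82 × √(16/2) = 0.82 × 2.828 = 2.319.
z_β = 2.319 − 1.645 = 0.674.
Power = Φ(0.674) = 0.750.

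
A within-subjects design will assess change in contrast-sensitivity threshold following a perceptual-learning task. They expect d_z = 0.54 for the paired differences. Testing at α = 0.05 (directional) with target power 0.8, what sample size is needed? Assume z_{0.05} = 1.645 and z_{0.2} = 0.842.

n = 22 pairs

For a paired (one-sample on differences) test: n = ((z_{α} + z_β) / d)².
z_{α} + z_β = 1.645 + 0.842 = 2.487.
n = (2.487 / 0.54)² = 4.606² = 21.21.
Round up.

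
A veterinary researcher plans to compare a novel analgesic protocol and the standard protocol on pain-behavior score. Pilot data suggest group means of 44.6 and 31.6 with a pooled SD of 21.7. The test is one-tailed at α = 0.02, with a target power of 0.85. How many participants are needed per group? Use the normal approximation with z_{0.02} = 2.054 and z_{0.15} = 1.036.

n = 54 per group

Cohen's d = |M₁ − M₂| / SD_pooled = |44.6 − 31.6| / 21.7 = 13.0 / 21.7 = 0.599.
For two independent groups with equal n: n = 2·((z_{α} + z_β) / d)².
z_{α} + z_β = 2.054 + 1.036 = 3.090.
n = 2 × (3.090 / 0.599)² = 2 × 5.159² = 2 × 26.61 = 53.2.
Round up to the next whole participant.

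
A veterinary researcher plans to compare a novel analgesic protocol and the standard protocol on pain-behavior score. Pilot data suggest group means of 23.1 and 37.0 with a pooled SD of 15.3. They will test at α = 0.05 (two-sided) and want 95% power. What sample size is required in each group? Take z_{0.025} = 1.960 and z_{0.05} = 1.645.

n = 32 per group

Cohen's d = |M₁ − M₂| / SD_pooled = |23.1 − 37.0| / 15.3 = 13.9 / 15.3 = 0.908.
For two independent groups with equal n: n = 2·((z_{α/2} + z_β) / d)².
z_{α/2} + z_β = 1.960 + 1.645 = 3.605.
n = 2 × (3.605 / 0.908)² = 2 × 3.970² = 2 × 15.76 = 31.5.
Round up to the next whole participant.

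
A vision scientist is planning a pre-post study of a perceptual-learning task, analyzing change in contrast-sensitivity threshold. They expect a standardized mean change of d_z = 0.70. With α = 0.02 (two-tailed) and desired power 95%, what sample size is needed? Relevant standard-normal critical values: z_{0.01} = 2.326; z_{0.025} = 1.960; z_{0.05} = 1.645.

n = 33 pairs

For a paired (one-sample on differences) test: n = ((z_{α/2} + z_β) / d)².
z_{α/2} + z_β = 2.326 + 1.645 = 3.971.
n = (3.971 / 0.70)² = 5.673² = 32.18.
Round up.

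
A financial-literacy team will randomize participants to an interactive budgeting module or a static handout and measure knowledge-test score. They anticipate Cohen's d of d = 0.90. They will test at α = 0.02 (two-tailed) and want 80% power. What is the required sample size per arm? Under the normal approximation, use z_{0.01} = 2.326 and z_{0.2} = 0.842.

For two independent groups with equal n: n = 2·((z_{α/2} + z_β) / d)².
z_{α/2} + z_β = 2.326 + 0.842 = 3.168.
n = 2 × (3.168 / 0.90)² = 2 × 3.520² = 2 × 12.39 = 24.8.
Round up to the next whole participant.

n = 25 per group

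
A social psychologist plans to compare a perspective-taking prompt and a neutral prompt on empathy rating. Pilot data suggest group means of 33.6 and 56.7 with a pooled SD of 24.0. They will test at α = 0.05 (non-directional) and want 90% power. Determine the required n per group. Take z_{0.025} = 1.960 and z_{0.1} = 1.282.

n = 23 per group

Cohen's d = |M₁ − M₂| / SD_pooled = |33.6 − 56.7| / 24.0 = 23.1 / 24.0 = 0.963.
For two independent groups with equal n: n = 2·((z_{α/2} + z_β) / d)².
z_{α/2} + z_β = 1.960 + 1.282 = 3.242.
n = 2 × (3.242 / 0.963)² = 2 × 3.367² = 2 × 11.33 = 22.7.
Round up to the next whole participant.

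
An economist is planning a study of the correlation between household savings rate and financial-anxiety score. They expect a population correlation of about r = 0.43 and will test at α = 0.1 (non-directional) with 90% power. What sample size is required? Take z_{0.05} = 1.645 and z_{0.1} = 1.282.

n = 44

Fisher's z: C = ½·ln((1+r)/(1−r)) = ½·ln(2.5088) = 0.4599.
n = ((z_{α/2} + z_β)/C)² + 3.
(1.645 + 1.282) / 0.4599 = 2.927 / 0.4599 = 6.364.
n = 6.364² + 3 = 40.51 + 3 = 43.5.
Round up.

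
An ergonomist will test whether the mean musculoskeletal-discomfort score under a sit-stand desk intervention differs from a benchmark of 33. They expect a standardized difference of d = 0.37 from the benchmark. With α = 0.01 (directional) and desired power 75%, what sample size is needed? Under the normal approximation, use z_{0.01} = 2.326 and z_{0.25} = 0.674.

n = 66

For a one-sample test: n = ((z_{α} + z_β) / d)².
z_{α} + z_β = 2.326 + 0.674 = 3.000.
n = (3.000 / 0.37)² = 8.108² = 65.74.
Round up.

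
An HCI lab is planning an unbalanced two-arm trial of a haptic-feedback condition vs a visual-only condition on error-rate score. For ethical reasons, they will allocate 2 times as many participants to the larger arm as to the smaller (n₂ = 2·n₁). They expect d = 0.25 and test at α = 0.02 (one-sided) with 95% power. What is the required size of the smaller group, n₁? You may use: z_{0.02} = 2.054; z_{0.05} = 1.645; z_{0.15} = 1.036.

With allocation ratio k = n₂/n₁ = 2, Var(x̄₁−x̄₂) = σ²(1/n₁ + 1/(k·n₁)) = σ²·(k+1)/(k·n₁).
So n₁ = (1 + 1/k)·((z_{α} + z_β)/d)² = 1.500 × (3.699/0.25)².
n₁ = 1.500 × 218.92 = 328.4.
Round up: n₁ = 329, giving n₂ = 2 × 329 = 658.

n₁ = 329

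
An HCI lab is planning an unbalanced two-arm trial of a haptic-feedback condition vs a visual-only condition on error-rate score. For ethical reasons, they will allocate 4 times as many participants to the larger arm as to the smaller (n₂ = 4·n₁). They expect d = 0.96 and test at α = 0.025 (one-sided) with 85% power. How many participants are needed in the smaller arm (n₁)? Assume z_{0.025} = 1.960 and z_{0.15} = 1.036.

n₁ = 13

With allocation ratio k = n₂/n₁ = 4, Var(x̄₁−x̄₂) = σ²(1/n₁ + 1/(k·n₁)) = σ²·(k+1)/(k·n₁).
So n₁ = (1 + 1/k)·((z_{α} + z_β)/d)² = 1.250 × (2.996/0.96)².
n₁ = 1.250 × 9.74 = 12.2.
Round up: n₁ = 13, giving n₂ = 4 × 13 = 52.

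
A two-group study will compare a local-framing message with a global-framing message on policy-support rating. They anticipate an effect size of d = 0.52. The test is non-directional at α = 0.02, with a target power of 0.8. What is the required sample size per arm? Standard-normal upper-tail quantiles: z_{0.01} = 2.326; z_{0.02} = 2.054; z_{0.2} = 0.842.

For two independent groups with equal n: n = 2·((z_{α/2} + z_β) / d)².
z_{α/2} + z_β = 2.326 + 0.842 = 3.168.
n = 2 × (3.168 / 0.52)² = 2 × 6.092² = 2 × 37.12 = 74.2.
Round up to the next whole participant.

n = 75 per group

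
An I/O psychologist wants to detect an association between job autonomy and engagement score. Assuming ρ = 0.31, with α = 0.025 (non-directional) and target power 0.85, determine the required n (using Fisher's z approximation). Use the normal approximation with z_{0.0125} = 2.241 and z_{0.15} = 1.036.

n = 108

Fisher's z: C = ½·ln((1+r)/(1−r)) = ½·ln(1.8986) = 0.3205.
n = ((z_{α/2} + z_β)/C)² + 3.
(2.241 + 1.036) / 0.3205 = 3.277 / 0.3205 = 10.225.
n = 10.225² + 3 = 104.54 + 3 = 107.5.
Round up.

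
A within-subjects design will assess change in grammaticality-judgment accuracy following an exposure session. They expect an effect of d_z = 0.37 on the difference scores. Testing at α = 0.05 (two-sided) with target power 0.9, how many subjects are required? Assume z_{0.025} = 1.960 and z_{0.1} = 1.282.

For a paired (one-sample on differences) test: n = ((z_{α/2} + z_β) / d)².
z_{α/2} + z_β = 1.960 + 1.282 = 3.242.
n = (3.242 / 0.37)² = 8.762² = 76.78.
Round up.

n = 77 pairs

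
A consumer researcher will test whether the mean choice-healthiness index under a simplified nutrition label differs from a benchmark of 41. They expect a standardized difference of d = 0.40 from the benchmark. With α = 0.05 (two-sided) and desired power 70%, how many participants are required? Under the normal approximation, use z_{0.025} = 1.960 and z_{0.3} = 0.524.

n = 39

For a one-sample test: n = ((z_{α/2} + z_β) / d)².
z_{α/2} + z_β = 1.960 + 0.524 = 2.484.
n = (2.484 / 0.40)² = 6.210² = 38.56.
Round up.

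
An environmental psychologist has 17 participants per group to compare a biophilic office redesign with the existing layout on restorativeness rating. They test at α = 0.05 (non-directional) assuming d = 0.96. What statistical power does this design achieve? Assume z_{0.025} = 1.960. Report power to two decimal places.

power ≈ 0.80

For two equal groups, power = Φ(d·√(n/2) − z_{α/2}).
d·√(n/2) = 0.96 × √(17/2) = 0.96 × 2.915 = 2.799.
z_β = 2.799 − 1.960 = 0.839.
Power = Φ(0.839) = 0.799.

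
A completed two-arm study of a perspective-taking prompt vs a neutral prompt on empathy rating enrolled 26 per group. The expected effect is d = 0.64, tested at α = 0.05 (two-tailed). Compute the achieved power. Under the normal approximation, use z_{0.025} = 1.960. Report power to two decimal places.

For two equal groups, power = Φ(d·√(n/2) − z_{α/2}).
d·√(n/2) = 0.64 × √(26/2) = 0.64 × 3.606 = 2.308.
z_β = 2.308 − 1.960 = 0.348.
Power = Φ(0.348) = 0.636.

power ≈ 0.64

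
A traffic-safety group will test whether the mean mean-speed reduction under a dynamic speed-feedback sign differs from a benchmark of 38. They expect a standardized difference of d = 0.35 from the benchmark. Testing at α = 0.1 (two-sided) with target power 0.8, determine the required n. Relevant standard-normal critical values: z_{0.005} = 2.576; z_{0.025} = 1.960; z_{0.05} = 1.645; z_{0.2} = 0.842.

For a one-sample test: n = ((z_{α/2} + z_β) / d)².
z_{α/2} + z_β = 1.645 + 0.842 = 2.487.
n = (2.487 / 0.35)² = 7.106² = 50.49.
Round up.

n = 51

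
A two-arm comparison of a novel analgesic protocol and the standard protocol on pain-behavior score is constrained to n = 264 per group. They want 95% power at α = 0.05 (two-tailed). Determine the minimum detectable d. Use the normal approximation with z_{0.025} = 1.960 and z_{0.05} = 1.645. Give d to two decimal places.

d_min ≈ 0.31

For two independent groups of n = 264 each: d_min = (z_{α/2} + z_β)·√(2/n).
z-sum = 1.960 + 1.645 = 3.605.
d_min = 3.605 × √(2/264) = 3.605 × 0.0870 = 0.314.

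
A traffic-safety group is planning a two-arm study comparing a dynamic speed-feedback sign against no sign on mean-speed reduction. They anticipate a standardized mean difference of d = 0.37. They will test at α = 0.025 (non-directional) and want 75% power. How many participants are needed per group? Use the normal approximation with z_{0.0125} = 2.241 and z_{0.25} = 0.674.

n = 125 per group

For two independent groups with equal n: n = 2·((z_{α/2} + z_β) / d)².
z_{α/2} + z_β = 2.241 + 0.674 = 2.915.
n = 2 × (2.915 / 0.37)² = 2 × 7.878² = 2 × 62.07 = 124.1.
Round up to the next whole participant.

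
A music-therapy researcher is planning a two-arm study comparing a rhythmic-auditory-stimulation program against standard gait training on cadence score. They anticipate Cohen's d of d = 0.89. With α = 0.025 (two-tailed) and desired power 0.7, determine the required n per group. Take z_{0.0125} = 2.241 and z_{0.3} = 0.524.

For two independent groups with equal n: n = 2·((z_{α/2} + z_β) / d)².
z_{α/2} + z_β = 2.241 + 0.524 = 2.765.
n = 2 × (2.765 / 0.89)² = 2 × 3.107² = 2 × 9.65 = 19.3.
Round up to the next whole participant.

n = 20 per group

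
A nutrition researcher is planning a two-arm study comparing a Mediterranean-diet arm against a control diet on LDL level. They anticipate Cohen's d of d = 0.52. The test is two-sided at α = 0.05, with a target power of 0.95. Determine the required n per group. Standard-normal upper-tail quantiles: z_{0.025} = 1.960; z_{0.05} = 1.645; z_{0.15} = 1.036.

n = 97 per group

For two independent groups with equal n: n = 2·((z_{α/2} + z_β) / d)².
z_{α/2} + z_β = 1.960 + 1.645 = 3.605.
n = 2 × (3.605 / 0.52)² = 2 × 6.933² = 2 × 48.06 = 96.1.
Round up to the next whole participant.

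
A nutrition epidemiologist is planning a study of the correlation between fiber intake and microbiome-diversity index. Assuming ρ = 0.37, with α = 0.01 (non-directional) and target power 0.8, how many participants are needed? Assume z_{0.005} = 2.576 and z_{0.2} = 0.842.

n = 81

Fisher's z: C = ½·ln((1+r)/(1−r)) = ½·ln(2.1746) = 0.3884.
n = ((z_{α/2} + z_β)/C)² + 3.
(2.576 + 0.842) / 0.3884 = 3.418 / 0.3884 = 8.800.
n = 8.800² + 3 = 77.44 + 3 = 80.4.
Round up.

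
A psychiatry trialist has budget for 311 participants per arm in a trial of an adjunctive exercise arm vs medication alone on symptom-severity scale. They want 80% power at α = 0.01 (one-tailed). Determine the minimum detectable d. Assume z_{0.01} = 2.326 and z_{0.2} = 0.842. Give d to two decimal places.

For two independent groups of n = 311 each: d_min = (z_{α} + z_β)·√(2/n).
z-sum = 2.326 + 0.842 = 3.168.
d_min = 3.168 × √(2/311) = 3.168 × 0.0802 = 0.254.

d_min ≈ 0.25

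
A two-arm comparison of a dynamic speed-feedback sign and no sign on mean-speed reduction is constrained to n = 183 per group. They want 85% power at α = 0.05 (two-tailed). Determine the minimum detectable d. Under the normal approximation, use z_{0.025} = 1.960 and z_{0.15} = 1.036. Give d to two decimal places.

For two independent groups of n = 183 each: d_min = (z_{α/2} + z_β)·√(2/n).
z-sum = 1.960 + 1.036 = 2.996.
d_min = 2.996 × √(2/183) = 2.996 × 0.1045 = 0.313.

d_min ≈ 0.31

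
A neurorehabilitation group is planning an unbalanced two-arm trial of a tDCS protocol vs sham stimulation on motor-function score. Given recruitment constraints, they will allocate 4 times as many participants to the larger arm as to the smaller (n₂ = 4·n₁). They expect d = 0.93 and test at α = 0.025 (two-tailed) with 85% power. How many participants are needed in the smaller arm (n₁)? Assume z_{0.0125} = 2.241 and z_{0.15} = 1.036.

n₁ = 16

With allocation ratio k = n₂/n₁ = 4, Var(x̄₁−x̄₂) = σ²(1/n₁ + 1/(k·n₁)) = σ²·(k+1)/(k·n₁).
So n₁ = (1 + 1/k)·((z_{α/2} + z_β)/d)² = 1.250 × (3.277/0.93)².
n₁ = 1.250 × 12.42 = 15.5.
Round up: n₁ = 16, giving n₂ = 4 × 16 = 64.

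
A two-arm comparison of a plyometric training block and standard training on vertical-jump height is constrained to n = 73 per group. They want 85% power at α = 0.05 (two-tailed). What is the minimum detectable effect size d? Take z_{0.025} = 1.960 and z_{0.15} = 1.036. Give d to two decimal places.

For two independent groups of n = 73 each: d_min = (z_{α/2} + z_β)·√(2/n).
z-sum = 1.960 + 1.036 = 2.996.
d_min = 2.996 × √(2/73) = 2.996 × 0.1655 = 0.496.

d_min ≈ 0.50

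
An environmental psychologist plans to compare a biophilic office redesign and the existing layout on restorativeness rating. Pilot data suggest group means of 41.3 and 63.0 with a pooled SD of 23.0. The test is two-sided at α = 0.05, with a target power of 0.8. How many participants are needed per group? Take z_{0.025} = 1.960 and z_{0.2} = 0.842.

n = 18 per group

Cohen's d = |M₁ − M₂| / SD_pooled = |41.3 − 63.0| / 23.0 = 21.7 / 23.0 = 0.943.
For two independent groups with equal n: n = 2·((z_{α/2} + z_β) / d)².
z_{α/2} + z_β = 1.960 + 0.842 = 2.802.
n = 2 × (2.802 / 0.943)² = 2 × 2.971² = 2 × 8.83 = 17.7.
Round up to the next whole participant.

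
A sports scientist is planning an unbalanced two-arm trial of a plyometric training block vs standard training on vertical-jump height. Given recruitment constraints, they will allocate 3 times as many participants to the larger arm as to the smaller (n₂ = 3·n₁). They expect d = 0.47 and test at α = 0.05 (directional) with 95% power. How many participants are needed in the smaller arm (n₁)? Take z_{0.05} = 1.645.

With allocation ratio k = n₂/n₁ = 3, Var(x̄₁−x̄₂) = σ²(1/n₁ + 1/(k·n₁)) = σ²·(k+1)/(k·n₁).
So n₁ = (1 + 1/k)·((z_{α} + z_β)/d)² = 1.333 × (3.290/0.47)².
n₁ = 1.333 × 49.00 = 65.3.
Round up: n₁ = 66, giving n₂ = 3 × 66 = 198.

n₁ = 66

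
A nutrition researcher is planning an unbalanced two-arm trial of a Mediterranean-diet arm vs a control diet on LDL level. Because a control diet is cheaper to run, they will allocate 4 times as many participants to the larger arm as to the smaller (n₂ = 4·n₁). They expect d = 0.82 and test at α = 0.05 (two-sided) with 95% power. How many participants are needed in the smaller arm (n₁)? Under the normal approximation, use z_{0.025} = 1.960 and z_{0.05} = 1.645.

n₁ = 25

With allocation ratio k = n₂/n₁ = 4, Var(x̄₁−x̄₂) = σ²(1/n₁ + 1/(k·n₁)) = σ²·(k+1)/(k·n₁).
So n₁ = (1 + 1/k)·((z_{α/2} + z_β)/d)² = 1.250 × (3.605/0.82)².
n₁ = 1.250 × 19.33 = 24.2.
Round up: n₁ = 25, giving n₂ = 4 × 25 = 100.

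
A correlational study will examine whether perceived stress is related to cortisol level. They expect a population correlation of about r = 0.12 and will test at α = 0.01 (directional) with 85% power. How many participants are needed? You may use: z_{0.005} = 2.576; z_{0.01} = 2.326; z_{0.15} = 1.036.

n = 781

Fisher's z: C = ½·ln((1+r)/(1−r)) = ½·ln(1.2727) = 0.1206.
n = ((z_{α} + z_β)/C)² + 3.
(2.326 + 1.036) / 0.1206 = 3.362 / 0.1206 = 27.877.
n = 27.877² + 3 = 777.14 + 3 = 780.1.
Round up.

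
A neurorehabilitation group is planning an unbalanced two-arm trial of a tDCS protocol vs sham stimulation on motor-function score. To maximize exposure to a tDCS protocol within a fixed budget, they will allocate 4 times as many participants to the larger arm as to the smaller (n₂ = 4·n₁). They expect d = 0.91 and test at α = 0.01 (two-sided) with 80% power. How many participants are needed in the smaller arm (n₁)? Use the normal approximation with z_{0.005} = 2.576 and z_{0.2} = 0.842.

With allocation ratio k = n₂/n₁ = 4, Var(x̄₁−x̄₂) = σ²(1/n₁ + 1/(k·n₁)) = σ²·(k+1)/(k·n₁).
So n₁ = (1 + 1/k)·((z_{α/2} + z_β)/d)² = 1.250 × (3.418/0.91)².
n₁ = 1.250 × 14.11 = 17.6.
Round up: n₁ = 18, giving n₂ = 4 × 18 = 72.

n₁ = 18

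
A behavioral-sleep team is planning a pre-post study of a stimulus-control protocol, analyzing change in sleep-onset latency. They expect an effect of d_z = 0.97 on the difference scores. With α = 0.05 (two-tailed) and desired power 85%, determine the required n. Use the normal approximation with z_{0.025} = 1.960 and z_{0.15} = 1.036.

For a paired (one-sample on differences) test: n = ((z_{α/2} + z_β) / d)².
z_{α/2} + z_β = 1.960 + 1.036 = 2.996.
n = (2.996 / 0.97)² = 3.089² = 9.54.
Round up.

n = 10 pairs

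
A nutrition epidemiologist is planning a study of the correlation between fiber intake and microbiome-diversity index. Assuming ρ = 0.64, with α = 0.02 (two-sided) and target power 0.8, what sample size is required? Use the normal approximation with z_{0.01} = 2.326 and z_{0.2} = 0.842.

n = 21

Fisher's z: C = ½·ln((1+r)/(1−r)) = ½·ln(4.5556) = 0.7582.
n = ((z_{α/2} + z_β)/C)² + 3.
(2.326 + 0.842) / 0.7582 = 3.168 / 0.7582 = 4.178.
n = 4.178² + 3 = 17.46 + 3 = 20.5.
Round up.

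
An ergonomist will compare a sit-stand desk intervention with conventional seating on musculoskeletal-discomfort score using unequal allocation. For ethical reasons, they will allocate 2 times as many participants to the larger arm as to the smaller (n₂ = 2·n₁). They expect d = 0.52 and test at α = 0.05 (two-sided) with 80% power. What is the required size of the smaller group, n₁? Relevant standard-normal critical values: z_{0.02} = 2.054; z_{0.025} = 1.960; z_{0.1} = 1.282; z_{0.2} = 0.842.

With allocation ratio k = n₂/n₁ = 2, Var(x̄₁−x̄₂) = σ²(1/n₁ + 1/(k·n₁)) = σ²·(k+1)/(k·n₁).
So n₁ = (1 + 1/k)·((z_{α/2} + z_β)/d)² = 1.500 × (2.802/0.52)².
n₁ = 1.500 × 29.04 = 43.6.
Round up: n₁ = 44, giving n₂ = 2 × 44 = 88.

n₁ = 44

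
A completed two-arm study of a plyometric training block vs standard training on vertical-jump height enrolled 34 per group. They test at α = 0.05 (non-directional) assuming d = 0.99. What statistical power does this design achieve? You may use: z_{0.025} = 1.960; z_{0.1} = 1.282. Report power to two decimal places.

power ≈ 0.98

For two equal groups, power = Φ(d·√(n/2) − z_{α/2}).
d·√(n/2) = 0.99 × √(34/2) = 0.99 × 4.123 = 4.082.
z_β = 4.082 − 1.960 = 2.122.
Power = Φ(2.122) = 0.983.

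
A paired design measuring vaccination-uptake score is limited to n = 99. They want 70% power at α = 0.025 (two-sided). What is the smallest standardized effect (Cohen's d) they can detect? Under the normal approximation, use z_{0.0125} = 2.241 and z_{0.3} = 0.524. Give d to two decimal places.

d_min ≈ 0.28

For a single sample (or paired design) of n = 99: d_min = (z_{α/2} + z_β)/√n.
z-sum = 2.241 + 0.524 = 2.765.
d_min = 2.765 / √99 = 2.765 / 9.950 = 0.278.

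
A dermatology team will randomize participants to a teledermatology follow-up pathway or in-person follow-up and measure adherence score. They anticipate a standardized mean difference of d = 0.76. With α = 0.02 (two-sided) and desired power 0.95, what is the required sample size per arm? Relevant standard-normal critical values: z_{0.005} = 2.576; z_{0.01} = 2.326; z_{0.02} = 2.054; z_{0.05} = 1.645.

For two independent groups with equal n: n = 2·((z_{α/2} + z_β) / d)².
z_{α/2} + z_β = 2.326 + 1.645 = 3.971.
n = 2 × (3.971 / 0.76)² = 2 × 5.225² = 2 × 27.30 = 54.6.
Round up to the next whole participant.

n = 55 per group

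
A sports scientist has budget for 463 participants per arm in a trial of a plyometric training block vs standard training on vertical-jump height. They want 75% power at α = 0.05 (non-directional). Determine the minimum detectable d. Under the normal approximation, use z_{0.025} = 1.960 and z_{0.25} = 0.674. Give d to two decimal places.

d_min ≈ 0.17

For two independent groups of n = 463 each: d_min = (z_{α/2} + z_β)·√(2/n).
z-sum = 1.960 + 0.674 = 2.634.
d_min = 2.634 × √(2/463) = 2.634 × 0.0657 = 0.173.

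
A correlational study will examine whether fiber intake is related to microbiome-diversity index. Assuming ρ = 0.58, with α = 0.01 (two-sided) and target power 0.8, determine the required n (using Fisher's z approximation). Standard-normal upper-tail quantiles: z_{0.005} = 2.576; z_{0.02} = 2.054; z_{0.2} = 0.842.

n = 30

Fisher's z: C = ½·ln((1+r)/(1−r)) = ½·ln(3.7619) = 0.6625.
n = ((z_{α/2} + z_β)/C)² + 3.
(2.576 + 0.842) / 0.6625 = 3.418 / 0.6625 = 5.159.
n = 5.159² + 3 = 26.62 + 3 = 29.6.
Round up.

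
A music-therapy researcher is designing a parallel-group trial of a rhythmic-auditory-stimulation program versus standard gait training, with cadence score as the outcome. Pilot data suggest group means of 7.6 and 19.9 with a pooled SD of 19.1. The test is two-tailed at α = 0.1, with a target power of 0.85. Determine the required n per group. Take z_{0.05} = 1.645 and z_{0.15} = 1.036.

n = 35 per group

Cohen's d = |M₁ − M₂| / SD_pooled = |7.6 − 19.9| / 19.1 = 12.3 / 19.1 = 0.644.
For two independent groups with equal n: n = 2·((z_{α/2} + z_β) / d)².
z_{α/2} + z_β = 1.645 + 1.036 = 2.681.
n = 2 × (2.681 / 0.644)² = 2 × 4.163² = 2 × 17.33 = 34.7.
Round up to the next whole participant.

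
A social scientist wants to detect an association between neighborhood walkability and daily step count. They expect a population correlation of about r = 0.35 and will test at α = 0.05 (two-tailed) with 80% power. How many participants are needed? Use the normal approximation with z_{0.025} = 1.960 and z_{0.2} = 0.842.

n = 62

Fisher's z: C = ½·ln((1+r)/(1−r)) = ½·ln(2.0769) = 0.3654.
n = ((z_{α/2} + z_β)/C)² + 3.
(1.960 + 0.842) / 0.3654 = 2.802 / 0.3654 = 7.668.
n = 7.668² + 3 = 58.80 + 3 = 61.8.
Round up.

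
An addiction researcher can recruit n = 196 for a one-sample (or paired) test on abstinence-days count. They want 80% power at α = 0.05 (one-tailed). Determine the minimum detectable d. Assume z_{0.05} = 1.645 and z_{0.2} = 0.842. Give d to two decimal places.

d_min ≈ 0.18

For a single sample (or paired design) of n = 196: d_min = (z_{α} + z_β)/√n.
z-sum = 1.645 + 0.842 = 2.487.
d_min = 2.487 / √196 = 2.487 / 14.000 = 0.178.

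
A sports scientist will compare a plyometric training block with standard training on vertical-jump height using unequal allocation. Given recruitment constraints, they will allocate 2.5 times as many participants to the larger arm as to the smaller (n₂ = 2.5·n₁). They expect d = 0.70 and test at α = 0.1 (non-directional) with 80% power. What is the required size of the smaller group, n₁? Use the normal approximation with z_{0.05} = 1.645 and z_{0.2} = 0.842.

With allocation ratio k = n₂/n₁ = 2.5, Var(x̄₁−x̄₂) = σ²(1/n₁ + 1/(k·n₁)) = σ²·(k+1)/(k·n₁).
So n₁ = (1 + 1/k)·((z_{α/2} + z_β)/d)² = 1.400 × (2.487/0.70)².
n₁ = 1.400 × 12.62 = 17.7.
Round up: n₁ = 18, giving n₂ = 2.5 × 18 = 45.

n₁ = 18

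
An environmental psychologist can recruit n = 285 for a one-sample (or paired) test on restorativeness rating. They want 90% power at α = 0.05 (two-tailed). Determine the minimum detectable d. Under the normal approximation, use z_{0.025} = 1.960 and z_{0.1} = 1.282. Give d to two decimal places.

For a single sample (or paired design) of n = 285: d_min = (z_{α/2} + z_β)/√n.
z-sum = 1.960 + 1.282 = 3.242.
d_min = 3.242 / √285 = 3.242 / 16.882 = 0.192.

d_min ≈ 0.19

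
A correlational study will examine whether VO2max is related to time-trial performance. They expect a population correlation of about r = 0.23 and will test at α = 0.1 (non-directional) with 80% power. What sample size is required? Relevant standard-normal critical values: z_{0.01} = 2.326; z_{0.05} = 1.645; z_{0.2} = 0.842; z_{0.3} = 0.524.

n = 116

Fisher's z: C = ½·ln((1+r)/(1−r)) = ½·ln(1.5974) = 0.2342.
n = ((z_{α/2} + z_β)/C)² + 3.
(1.645 + 0.842) / 0.2342 = 2.487 / 0.2342 = 10.619.
n = 10.619² + 3 = 112.77 + 3 = 115.8.
Round up.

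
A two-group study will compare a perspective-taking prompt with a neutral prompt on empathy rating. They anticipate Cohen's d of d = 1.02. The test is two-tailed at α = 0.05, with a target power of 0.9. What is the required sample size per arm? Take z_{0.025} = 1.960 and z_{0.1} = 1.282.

n = 21 per group

For two independent groups with equal n: n = 2·((z_{α/2} + z_β) / d)².
z_{α/2} + z_β = 1.960 + 1.282 = 3.242.
n = 2 × (3.242 / 1.02)² = 2 × 3.178² = 2 × 10.10 = 20.2.
Round up to the next whole participant.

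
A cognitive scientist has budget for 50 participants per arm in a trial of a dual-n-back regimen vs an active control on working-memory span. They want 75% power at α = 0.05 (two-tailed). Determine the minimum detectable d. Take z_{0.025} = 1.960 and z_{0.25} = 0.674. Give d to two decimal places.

For two independent groups of n = 50 each: d_min = (z_{α/2} + z_β)·√(2/n).
z-sum = 1.960 + 0.674 = 2.634.
d_min = 2.634 × √(2/50) = 2.634 × 0.2000 = 0.527.

d_min ≈ 0.53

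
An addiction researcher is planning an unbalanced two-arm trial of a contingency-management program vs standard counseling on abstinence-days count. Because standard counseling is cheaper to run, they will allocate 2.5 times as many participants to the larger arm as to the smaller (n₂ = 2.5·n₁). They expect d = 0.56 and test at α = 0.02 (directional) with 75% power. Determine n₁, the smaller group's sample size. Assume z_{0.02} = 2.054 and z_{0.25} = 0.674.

With allocation ratio k = n₂/n₁ = 2.5, Var(x̄₁−x̄₂) = σ²(1/n₁ + 1/(k·n₁)) = σ²·(k+1)/(k·n₁).
So n₁ = (1 + 1/k)·((z_{α} + z_β)/d)² = 1.400 × (2.728/0.56)².
n₁ = 1.400 × 23.73 = 33.2.
Round up: n₁ = 34, giving n₂ = 2.5 × 34 = 85.

n₁ = 34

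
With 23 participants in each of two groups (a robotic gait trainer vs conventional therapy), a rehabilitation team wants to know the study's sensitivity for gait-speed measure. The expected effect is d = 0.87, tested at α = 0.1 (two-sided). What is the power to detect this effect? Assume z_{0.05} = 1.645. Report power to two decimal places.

For two equal groups, power = Φ(d·√(n/2) − z_{α/2}).
d·√(n/2) = 0.87 × √(23/2) = 0.87 × 3.391 = 2.950.
z_β = 2.950 − 1.645 = 1.305.
Power = Φ(1.305) = 0.904.

power ≈ 0.90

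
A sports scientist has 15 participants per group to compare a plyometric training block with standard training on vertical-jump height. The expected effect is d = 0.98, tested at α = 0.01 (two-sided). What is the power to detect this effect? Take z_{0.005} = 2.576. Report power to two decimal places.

For two equal groups, power = Φ(d·√(n/2) − z_{α/2}).
d·√(n/2) = 0.98 × √(15/2) = 0.98 × 2.739 = 2.684.
z_β = 2.684 − 2.576 = 0.108.
Power = Φ(0.108) = 0.543.

power ≈ 0.54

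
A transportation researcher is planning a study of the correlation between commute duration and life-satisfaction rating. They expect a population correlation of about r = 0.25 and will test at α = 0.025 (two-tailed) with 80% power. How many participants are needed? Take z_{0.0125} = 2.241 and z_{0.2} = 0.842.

Fisher's z: C = ½·ln((1+r)/(1−r)) = ½·ln(1.6667) = 0.2554.
n = ((z_{α/2} + z_β)/C)² + 3.
(2.241 + 0.842) / 0.2554 = 3.083 / 0.2554 = 12.071.
n = 12.071² + 3 = 145.72 + 3 = 148.7.
Round up.

n = 149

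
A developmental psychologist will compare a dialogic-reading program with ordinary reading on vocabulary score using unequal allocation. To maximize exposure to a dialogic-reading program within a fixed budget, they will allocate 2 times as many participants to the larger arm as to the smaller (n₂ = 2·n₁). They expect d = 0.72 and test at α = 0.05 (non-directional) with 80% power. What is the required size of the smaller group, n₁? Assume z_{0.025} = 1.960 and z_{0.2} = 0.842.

With allocation ratio k = n₂/n₁ = 2, Var(x̄₁−x̄₂) = σ²(1/n₁ + 1/(k·n₁)) = σ²·(k+1)/(k·n₁).
So n₁ = (1 + 1/k)·((z_{α/2} + z_β)/d)² = 1.500 × (2.802/0.72)².
n₁ = 1.500 × 15.15 = 22.7.
Round up: n₁ = 23, giving n₂ = 2 × 23 = 46.

n₁ = 23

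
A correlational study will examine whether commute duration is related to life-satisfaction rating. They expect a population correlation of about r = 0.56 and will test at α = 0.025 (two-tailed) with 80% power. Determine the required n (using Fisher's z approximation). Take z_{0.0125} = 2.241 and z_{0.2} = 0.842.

n = 27

Fisher's z: C = ½·ln((1+r)/(1−r)) = ½·ln(3.5455) = 0.6328.
n = ((z_{α/2} + z_β)/C)² + 3.
(2.241 + 0.842) / 0.6328 = 3.083 / 0.6328 = 4.872.
n = 4.872² + 3 = 23.74 + 3 = 26.7.
Round up.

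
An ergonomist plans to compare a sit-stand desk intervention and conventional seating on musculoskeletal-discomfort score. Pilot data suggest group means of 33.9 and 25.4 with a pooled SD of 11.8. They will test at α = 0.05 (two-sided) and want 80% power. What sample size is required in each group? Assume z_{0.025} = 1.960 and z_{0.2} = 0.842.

n = 31 per group

Cohen's d = |M₁ − M₂| / SD_pooled = |33.9 − 25.4| / 11.8 = 8.5 / 11.8 = 0.720.
For two independent groups with equal n: n = 2·((z_{α/2} + z_β) / d)².
z_{α/2} + z_β = 1.960 + 0.842 = 2.802.
n = 2 × (2.802 / 0.720)² = 2 × 3.892² = 2 × 15.15 = 30.3.
Round up to the next whole participant.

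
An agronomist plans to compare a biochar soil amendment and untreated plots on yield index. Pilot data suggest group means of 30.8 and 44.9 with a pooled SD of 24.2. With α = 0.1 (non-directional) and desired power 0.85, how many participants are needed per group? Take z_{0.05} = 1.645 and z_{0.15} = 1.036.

n = 43 per group

Cohen's d = |M₁ − M₂| / SD_pooled = |30.8 − 44.9| / 24.2 = 14.1 / 24.2 = 0.583.
For two independent groups with equal n: n = 2·((z_{α/2} + z_β) / d)².
z_{α/2} + z_β = 1.645 + 1.036 = 2.681.
n = 2 × (2.681 / 0.583)² = 2 × 4.599² = 2 × 21.15 = 42.3.
Round up to the next whole participant.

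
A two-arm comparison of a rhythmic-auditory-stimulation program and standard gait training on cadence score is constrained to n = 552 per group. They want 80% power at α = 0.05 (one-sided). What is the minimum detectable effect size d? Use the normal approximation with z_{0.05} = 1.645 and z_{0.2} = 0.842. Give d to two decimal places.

d_min ≈ 0.15

For two independent groups of n = 552 each: d_min = (z_{α} + z_β)·√(2/n).
z-sum = 1.645 + 0.842 = 2.487.
d_min = 2.487 × √(2/552) = 2.487 × 0.0602 = 0.150.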